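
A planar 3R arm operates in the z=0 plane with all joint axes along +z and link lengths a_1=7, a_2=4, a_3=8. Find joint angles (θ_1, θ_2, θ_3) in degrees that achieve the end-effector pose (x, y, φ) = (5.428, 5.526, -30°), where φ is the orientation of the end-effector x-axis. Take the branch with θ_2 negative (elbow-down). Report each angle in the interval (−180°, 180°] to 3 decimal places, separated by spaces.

120.003 -60.006 -89.998

wrist centre = target − a_3·(cos φ, sin φ) = (-1.5002, 9.5260)
cos θ_2 = (92.9953−7²−4²)/(2·7·4) = 0.4999; θ_2 = -60.0056° (elbow-down)
β = atan2(9.5260,-1.5002) = 98.9497°; ψ = atan2(-3.4643,8.9997) = -21.0535°
θ_1 = β − ψ = 120.0032°
θ_3 = φ − θ_1 − θ_2 = -89.9977° (wrapped to (-180°,180°])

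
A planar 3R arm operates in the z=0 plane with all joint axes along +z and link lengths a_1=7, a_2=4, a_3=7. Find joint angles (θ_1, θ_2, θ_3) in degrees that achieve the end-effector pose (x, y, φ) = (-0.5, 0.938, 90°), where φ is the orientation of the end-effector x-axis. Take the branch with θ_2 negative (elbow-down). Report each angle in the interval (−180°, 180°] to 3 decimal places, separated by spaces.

wrist centre = target − a_3·(cos φ, sin φ) = (-0.5000, -6.0620)
cos θ_2 = (36.9978−7²−4²)/(2·7·4) = -0.5000; θ_2 = -120.0025° (elbow-down)
β = atan2(-6.0620,-0.5000) = -94.7151°; ψ = atan2(-3.4640,4.9998) = -34.7151°
θ_1 = β − ψ = -60.0000°
θ_3 = φ − θ_1 − θ_2 = -89.9975° (wrapped to (-180°,180°])

-60.000 -120.003 -89.997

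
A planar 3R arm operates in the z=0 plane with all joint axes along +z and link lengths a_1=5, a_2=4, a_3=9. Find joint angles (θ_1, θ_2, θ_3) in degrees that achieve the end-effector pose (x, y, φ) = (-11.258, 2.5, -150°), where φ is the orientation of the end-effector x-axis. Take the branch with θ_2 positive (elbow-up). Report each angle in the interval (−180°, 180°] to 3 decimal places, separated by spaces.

wrist centre = target − a_3·(cos φ, sin φ) = (-3.4638, 7.0000)
cos θ_2 = (60.9977−5²−4²)/(2·5·4) = 0.4999; θ_2 = 60.0038° (elbow-up)
β = atan2(7.0000,-3.4638) = 116.3273°; ψ = atan2(3.4642,6.9998) = 26.3311°
θ_1 = β − ψ = 89.9962°
θ_3 = φ − θ_1 − θ_2 = 60.0000° (wrapped to (-180°,180°])

89.996 60.004 60.000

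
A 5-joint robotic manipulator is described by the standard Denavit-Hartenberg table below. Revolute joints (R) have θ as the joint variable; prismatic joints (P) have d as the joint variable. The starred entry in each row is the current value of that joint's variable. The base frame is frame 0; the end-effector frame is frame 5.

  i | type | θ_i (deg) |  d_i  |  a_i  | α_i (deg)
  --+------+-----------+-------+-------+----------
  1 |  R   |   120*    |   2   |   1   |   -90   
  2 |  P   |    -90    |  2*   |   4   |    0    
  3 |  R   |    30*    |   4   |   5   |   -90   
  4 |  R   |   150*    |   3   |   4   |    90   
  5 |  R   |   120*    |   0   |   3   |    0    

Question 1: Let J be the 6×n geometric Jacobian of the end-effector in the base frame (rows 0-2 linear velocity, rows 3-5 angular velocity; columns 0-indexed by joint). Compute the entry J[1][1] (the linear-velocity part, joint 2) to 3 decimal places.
prismatic axis z_1 = (-0.8660,-0.5000,0.0000)
J_v[:, 1] = z_1; J_ω[:, 1] = (0,0,0)
entry J[1][1] = -0.5000

-0.500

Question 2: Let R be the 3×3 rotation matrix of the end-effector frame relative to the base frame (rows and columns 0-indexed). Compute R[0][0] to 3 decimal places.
-0.700

End-effector x-axis (col 0 of R) = (-0.6998,0.7120,-0.0580)
R[0][0] = -0.6998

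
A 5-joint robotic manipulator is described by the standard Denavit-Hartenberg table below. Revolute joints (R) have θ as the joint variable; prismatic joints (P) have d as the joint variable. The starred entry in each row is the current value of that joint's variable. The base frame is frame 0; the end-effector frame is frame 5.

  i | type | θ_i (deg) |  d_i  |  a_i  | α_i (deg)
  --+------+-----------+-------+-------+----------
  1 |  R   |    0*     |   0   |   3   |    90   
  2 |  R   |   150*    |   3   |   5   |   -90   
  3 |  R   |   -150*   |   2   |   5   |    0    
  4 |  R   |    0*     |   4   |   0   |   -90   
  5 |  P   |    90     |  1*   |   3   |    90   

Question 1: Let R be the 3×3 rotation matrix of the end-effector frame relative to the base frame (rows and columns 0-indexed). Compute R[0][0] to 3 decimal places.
0.500

End-effector x-axis (col 0 of R) = (0.5000,0.0000,0.8660)
R[0][0] = 0.5000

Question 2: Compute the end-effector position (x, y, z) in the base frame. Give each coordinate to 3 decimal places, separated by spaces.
after link 1: o_1 = (3.0000, 0.0000, 0.0000)
after link 2: o_2 = (-1.3301, -3.0000, 2.5000)
after link 3: o_3 = (1.4199, -5.5000, -1.3971)
after link 4: o_4 = (-0.5801, -5.5000, -4.8612)
after link 5: o_5 = (0.4869, -6.3660, -2.0131)

0.487 -6.366 -2.013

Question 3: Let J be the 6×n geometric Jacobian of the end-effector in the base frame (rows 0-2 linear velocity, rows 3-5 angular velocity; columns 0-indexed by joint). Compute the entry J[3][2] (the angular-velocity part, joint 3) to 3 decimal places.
-0.500

axis z_2 = (-0.5000,-0.0000,-0.8660); lever o_n−o_2 = (1.8170,-3.3660,-4.5131)
cross product → J_v[:, 2] = (-2.9151,-3.8301,1.6830)
J_ω[:, 2] = z_2
entry J[3][2] = -0.5000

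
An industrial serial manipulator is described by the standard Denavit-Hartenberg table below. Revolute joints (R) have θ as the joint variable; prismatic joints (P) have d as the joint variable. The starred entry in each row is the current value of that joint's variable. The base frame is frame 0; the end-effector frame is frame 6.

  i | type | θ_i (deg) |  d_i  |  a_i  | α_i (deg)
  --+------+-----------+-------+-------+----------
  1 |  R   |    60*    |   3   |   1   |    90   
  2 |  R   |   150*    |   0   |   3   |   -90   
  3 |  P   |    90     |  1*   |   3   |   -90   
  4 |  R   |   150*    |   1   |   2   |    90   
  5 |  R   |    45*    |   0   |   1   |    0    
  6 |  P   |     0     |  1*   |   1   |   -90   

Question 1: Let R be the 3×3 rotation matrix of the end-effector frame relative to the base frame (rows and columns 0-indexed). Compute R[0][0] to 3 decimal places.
End-effector x-axis (col 0 of R) = (0.9249,0.3772,-0.0474)
R[0][0] = 0.9249

0.925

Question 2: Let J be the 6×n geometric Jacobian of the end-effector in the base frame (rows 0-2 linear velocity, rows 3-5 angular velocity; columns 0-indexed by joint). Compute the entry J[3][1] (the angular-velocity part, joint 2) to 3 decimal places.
0.866

axis z_1 = (0.8660,-0.5000,0.0000); lever o_n−o_1 = (-0.3308,0.5134,1.6553)
cross product → J_v[:, 1] = (-0.8276,-1.4335,0.2793)
J_ω[:, 1] = z_1
entry J[3][1] = 0.8660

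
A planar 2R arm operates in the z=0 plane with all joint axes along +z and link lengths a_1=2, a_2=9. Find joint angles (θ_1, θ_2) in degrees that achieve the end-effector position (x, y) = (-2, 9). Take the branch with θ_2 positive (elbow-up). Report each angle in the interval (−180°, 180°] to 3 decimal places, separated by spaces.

cos θ_2 = (85.0000−2²−9²)/(2·2·9) = 0.0000; θ_2 = 90.0000° (elbow-up)
β = atan2(9.0000,-2.0000) = 102.5288°; ψ = atan2(9.0000,2.0000) = 77.4712°
θ_1 = β − ψ = 25.0576°

25.058 90.000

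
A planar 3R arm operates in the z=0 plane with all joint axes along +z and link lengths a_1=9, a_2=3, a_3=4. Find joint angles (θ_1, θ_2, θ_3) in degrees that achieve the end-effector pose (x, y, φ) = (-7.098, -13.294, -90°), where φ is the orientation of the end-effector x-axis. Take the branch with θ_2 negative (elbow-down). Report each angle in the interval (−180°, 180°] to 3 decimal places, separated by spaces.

wrist centre = target − a_3·(cos φ, sin φ) = (-7.0980, -9.2940)
cos θ_2 = (136.7600−9²−3²)/(2·9·3) = 0.8659; θ_2 = -30.0113° (elbow-down)
β = atan2(-9.2940,-7.0980) = -127.3696°; ψ = atan2(-1.5005,11.5978) = -7.3719°
θ_1 = β − ψ = -119.9977°
θ_3 = φ − θ_1 − θ_2 = 60.0090° (wrapped to (-180°,180°])

-119.998 -30.011 60.009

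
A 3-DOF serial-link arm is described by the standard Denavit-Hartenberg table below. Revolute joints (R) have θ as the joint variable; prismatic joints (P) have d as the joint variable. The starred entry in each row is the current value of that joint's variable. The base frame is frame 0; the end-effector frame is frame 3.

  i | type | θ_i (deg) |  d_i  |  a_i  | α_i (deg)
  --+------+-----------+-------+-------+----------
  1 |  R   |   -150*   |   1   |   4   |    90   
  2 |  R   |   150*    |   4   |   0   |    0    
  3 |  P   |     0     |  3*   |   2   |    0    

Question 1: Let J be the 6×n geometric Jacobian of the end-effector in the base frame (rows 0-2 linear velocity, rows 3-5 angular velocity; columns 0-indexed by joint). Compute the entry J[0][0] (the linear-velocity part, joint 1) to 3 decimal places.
-4.928

axis z_0 = ẑ; lever o_n−o_0 = (-5.4641,4.9282,2.0000)
cross product → J_v[:, 0] = (-4.9282,-5.4641,0.0000)
J_ω[:, 0] = z_0
entry J[0][0] = -4.9282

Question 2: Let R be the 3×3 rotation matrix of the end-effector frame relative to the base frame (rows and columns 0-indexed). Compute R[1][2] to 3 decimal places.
0.866

End-effector z-axis (col 2 of R) = (-0.5000,0.8660,0.0000)
R[1][2] = 0.8660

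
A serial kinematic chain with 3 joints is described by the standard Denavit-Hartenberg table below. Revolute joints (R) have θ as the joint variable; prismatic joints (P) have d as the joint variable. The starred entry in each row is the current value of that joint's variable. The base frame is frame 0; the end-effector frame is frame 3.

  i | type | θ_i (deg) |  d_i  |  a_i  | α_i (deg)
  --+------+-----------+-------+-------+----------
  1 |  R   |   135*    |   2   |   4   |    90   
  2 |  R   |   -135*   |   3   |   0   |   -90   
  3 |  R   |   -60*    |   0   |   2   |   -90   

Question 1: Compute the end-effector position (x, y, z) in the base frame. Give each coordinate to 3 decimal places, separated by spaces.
after link 1: o_1 = (-2.8284, 2.8284, 2.0000)
after link 2: o_2 = (-0.7071, 4.9497, 2.0000)
after link 3: o_3 = (1.0176, 5.6745, 1.2929)

1.018 5.674 1.293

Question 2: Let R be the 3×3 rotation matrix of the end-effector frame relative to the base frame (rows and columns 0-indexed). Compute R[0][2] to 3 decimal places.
0.079

End-effector z-axis (col 2 of R) = (0.0795,-0.7866,-0.6124)
R[0][2] = 0.0795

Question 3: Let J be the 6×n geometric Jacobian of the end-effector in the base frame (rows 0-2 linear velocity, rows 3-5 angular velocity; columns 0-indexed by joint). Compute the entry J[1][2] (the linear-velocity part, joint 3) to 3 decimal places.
axis z_2 = (-0.5000,0.5000,-0.7071); lever o_n−o_2 = (1.7247,0.7247,-0.7071)
cross product → J_v[:, 2] = (0.1589,-1.5731,-1.2247)
J_ω[:, 2] = z_2
entry J[1][2] = -1.5731

-1.573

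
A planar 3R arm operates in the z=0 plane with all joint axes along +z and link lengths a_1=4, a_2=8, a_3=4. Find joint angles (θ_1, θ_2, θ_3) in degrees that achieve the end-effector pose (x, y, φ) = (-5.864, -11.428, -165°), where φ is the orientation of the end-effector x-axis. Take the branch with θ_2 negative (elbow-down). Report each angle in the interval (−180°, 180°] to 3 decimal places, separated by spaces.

-60.008 -59.990 -45.002

wrist centre = target − a_3·(cos φ, sin φ) = (-2.0003, -10.3927)
cos θ_2 = (112.0099−4²−8²)/(2·4·8) = 0.5002; θ_2 = -59.9898° (elbow-down)
β = atan2(-10.3927,-2.0003) = -100.8945°; ψ = atan2(-6.9275,8.0012) = -40.8861°
θ_1 = β − ψ = -60.0085°
θ_3 = φ − θ_1 − θ_2 = -45.0018° (wrapped to (-180°,180°])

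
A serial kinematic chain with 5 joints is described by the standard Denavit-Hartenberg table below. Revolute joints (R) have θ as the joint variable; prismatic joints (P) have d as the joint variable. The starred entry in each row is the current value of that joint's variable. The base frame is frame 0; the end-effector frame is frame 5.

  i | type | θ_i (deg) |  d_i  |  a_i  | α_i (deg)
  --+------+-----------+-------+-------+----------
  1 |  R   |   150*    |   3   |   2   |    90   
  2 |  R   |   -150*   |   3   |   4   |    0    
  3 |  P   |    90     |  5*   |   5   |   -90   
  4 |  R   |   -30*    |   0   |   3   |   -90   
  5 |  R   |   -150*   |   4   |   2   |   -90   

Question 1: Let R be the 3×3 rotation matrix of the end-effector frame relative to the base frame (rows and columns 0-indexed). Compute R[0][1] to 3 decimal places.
End-effector y-axis (col 1 of R) = (0.6495,0.6250,0.4330)
R[0][1] = 0.6495

0.650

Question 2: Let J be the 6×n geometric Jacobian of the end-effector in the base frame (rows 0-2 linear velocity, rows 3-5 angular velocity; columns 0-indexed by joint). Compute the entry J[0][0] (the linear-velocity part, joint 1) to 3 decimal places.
axis z_0 = ẑ; lever o_n−o_0 = (-0.4037,6.2027,-5.5131)
cross product → J_v[:, 0] = (-6.2027,-0.4037,0.0000)
J_ω[:, 0] = z_0
entry J[0][0] = -6.2027

-6.203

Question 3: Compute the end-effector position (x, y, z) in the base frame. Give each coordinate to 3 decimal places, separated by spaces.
-0.404 6.203 -5.513

after link 1: o_1 = (-1.7321, 1.0000, 3.0000)
after link 2: o_2 = (2.7679, 1.8660, 1.0000)
after link 3: o_3 = (3.1029, 7.4462, -3.3301)
after link 4: o_4 = (2.7279, 9.3947, -5.5801)
after link 5: o_5 = (-0.4037, 6.2027, -5.5131)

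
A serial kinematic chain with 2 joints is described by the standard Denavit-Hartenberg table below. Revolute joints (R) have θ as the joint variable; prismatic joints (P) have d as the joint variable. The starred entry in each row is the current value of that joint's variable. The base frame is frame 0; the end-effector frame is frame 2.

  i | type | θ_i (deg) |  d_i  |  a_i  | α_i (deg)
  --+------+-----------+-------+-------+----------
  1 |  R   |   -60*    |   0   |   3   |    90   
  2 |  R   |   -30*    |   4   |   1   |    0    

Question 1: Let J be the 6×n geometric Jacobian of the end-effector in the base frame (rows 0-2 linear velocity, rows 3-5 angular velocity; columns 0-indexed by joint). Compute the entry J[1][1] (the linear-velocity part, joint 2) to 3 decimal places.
-0.433

axis z_1 = (-0.8660,-0.5000,0.0000); lever o_n−o_1 = (-3.0311,-2.7500,-0.5000)
cross product → J_v[:, 1] = (0.2500,-0.4330,0.8660)
J_ω[:, 1] = z_1
entry J[1][1] = -0.4330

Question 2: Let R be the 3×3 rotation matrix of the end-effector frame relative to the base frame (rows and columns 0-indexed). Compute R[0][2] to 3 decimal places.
-0.866

End-effector z-axis (col 2 of R) = (-0.8660,-0.5000,0.0000)
R[0][2] = -0.8660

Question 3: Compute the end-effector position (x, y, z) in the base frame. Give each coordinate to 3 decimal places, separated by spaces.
-1.531 -5.348 -0.500

after link 1: o_1 = (1.5000, -2.5981, 0.0000)
after link 2: o_2 = (-1.5311, -5.3481, -0.5000)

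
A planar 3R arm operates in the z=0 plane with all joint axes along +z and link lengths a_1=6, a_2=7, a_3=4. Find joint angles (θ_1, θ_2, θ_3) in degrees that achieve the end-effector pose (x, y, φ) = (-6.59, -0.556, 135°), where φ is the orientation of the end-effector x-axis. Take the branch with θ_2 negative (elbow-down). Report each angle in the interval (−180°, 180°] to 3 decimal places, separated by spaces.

wrist centre = target − a_3·(cos φ, sin φ) = (-3.7616, -3.3844)
cos θ_2 = (25.6038−6²−7²)/(2·6·7) = -0.7071; θ_2 = -134.9993° (elbow-down)
β = atan2(-3.3844,-3.7616) = -138.0211°; ψ = atan2(-4.9498,1.0503) = -78.0199°
θ_1 = β − ψ = -60.0012°
θ_3 = φ − θ_1 − θ_2 = -29.9995° (wrapped to (-180°,180°])

-60.001 -134.999 -30.000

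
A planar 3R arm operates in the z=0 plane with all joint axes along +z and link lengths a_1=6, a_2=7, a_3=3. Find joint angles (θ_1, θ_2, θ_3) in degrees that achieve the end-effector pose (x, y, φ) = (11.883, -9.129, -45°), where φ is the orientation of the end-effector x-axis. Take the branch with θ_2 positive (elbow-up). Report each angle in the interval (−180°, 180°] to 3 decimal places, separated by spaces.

wrist centre = target − a_3·(cos φ, sin φ) = (9.7617, -7.0077)
cos θ_2 = (144.3980−6²−7²)/(2·6·7) = 0.7071; θ_2 = 44.9990° (elbow-up)
β = atan2(-7.0077,9.7617) = -35.6737°; ψ = atan2(4.9497,10.9498) = 24.3245°
θ_1 = β − ψ = -59.9981°
θ_3 = φ − θ_1 − θ_2 = -30.0009° (wrapped to (-180°,180°])

-59.998 44.999 -30.001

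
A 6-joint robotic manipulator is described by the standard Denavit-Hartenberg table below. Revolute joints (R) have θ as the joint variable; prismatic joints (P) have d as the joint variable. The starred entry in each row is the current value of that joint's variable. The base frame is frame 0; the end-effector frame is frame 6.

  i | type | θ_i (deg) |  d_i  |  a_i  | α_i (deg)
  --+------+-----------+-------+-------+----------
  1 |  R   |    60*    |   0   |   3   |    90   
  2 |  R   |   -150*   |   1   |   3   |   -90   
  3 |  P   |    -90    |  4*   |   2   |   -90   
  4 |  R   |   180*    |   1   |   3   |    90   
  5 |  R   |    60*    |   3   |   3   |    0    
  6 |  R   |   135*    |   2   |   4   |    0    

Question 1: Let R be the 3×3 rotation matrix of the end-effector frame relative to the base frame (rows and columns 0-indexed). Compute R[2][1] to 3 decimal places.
0.483

End-effector y-axis (col 1 of R) = (0.1941,0.8539,0.4830)
R[2][1] = 0.4830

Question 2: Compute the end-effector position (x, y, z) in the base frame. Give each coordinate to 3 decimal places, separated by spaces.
0.888 -3.189 -1.915

after link 1: o_1 = (1.5000, 2.5981, 0.0000)
after link 2: o_2 = (1.0670, -0.1519, -1.5000)
after link 3: o_3 = (3.7990, 0.5801, -4.9641)
after link 4: o_4 = (0.7679, 1.3301, -5.4641)
after link 5: o_5 = (-2.4061, -1.1675, -4.1651)
after link 6: o_6 = (0.8883, -3.1889, -1.9154)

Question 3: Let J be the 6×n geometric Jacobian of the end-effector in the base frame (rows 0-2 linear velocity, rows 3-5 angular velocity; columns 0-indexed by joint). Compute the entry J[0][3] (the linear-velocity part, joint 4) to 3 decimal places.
axis z_3 = (-0.4330,-0.7500,-0.5000); lever o_n−o_3 = (-2.9108,-3.7690,3.0487)
cross product → J_v[:, 3] = (-4.1711,2.7755,-0.5510)
J_ω[:, 3] = z_3
entry J[0][3] = -4.1711

-4.171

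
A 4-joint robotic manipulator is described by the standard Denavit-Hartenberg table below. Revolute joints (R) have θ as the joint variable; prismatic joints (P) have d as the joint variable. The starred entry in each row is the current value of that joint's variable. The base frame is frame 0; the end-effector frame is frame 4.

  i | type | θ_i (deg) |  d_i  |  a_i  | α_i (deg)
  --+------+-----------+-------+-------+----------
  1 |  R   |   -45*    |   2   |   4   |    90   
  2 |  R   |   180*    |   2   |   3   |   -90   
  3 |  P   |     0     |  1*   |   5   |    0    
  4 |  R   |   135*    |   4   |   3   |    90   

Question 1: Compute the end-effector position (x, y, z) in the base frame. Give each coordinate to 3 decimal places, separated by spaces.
-1.243 1.414 -3.000

after link 1: o_1 = (2.8284, -2.8284, 2.0000)
after link 2: o_2 = (-0.7071, -2.1213, 2.0000)
after link 3: o_3 = (-4.2426, 1.4142, 1.0000)
after link 4: o_4 = (-1.2426, 1.4142, -3.0000)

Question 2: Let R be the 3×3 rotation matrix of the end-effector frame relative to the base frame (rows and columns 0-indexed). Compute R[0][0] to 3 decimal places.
1.000

End-effector x-axis (col 0 of R) = (1.0000,0.0000,-0.0000)
R[0][0] = 1.0000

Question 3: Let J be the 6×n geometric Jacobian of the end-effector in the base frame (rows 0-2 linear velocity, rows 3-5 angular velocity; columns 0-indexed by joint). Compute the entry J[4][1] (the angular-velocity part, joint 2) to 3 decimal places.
-0.707

axis z_1 = (-0.7071,-0.7071,0.0000); lever o_n−o_1 = (-4.0711,4.2426,-5.0000)
cross product → J_v[:, 1] = (3.5355,-3.5355,-5.8787)
J_ω[:, 1] = z_1
entry J[4][1] = -0.7071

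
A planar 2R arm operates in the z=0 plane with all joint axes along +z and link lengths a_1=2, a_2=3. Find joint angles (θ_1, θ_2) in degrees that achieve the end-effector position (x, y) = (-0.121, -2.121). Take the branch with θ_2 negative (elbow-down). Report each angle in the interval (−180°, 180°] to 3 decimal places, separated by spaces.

cos θ_2 = (4.5133−2²−3²)/(2·2·3) = -0.7072; θ_2 = -135.0097° (elbow-down)
β = atan2(-2.1210,-0.1210) = -93.2651°; ψ = atan2(-2.1210,-0.1217) = -93.2835°
θ_1 = β − ψ = 0.0184°

0.018 -135.010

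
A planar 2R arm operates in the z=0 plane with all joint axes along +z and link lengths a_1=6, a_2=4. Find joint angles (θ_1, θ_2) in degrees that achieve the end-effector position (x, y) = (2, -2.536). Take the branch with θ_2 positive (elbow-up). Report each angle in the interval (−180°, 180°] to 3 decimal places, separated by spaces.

-90.002 149.999

cos θ_2 = (10.4313−6²−4²)/(2·6·4) = -0.8660; θ_2 = 149.9988° (elbow-up)
β = atan2(-2.5360,2.0000) = -51.7392°; ψ = atan2(2.0001,2.5359) = 38.2625°
θ_1 = β − ψ = -90.0017°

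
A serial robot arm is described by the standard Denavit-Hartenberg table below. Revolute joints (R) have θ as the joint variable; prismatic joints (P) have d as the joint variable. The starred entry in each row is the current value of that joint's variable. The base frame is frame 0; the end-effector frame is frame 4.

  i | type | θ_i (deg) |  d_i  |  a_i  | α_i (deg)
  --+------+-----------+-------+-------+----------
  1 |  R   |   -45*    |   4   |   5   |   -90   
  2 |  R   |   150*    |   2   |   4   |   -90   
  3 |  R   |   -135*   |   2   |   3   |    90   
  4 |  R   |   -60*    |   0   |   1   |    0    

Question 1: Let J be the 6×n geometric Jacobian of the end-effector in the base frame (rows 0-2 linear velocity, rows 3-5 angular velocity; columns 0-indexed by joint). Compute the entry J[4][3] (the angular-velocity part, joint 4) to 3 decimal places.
axis z_3 = (-0.0670,-0.9330,0.3536); lever o_n−o_3 = (0.7727,-0.2727,-0.5732)
cross product → J_v[:, 3] = (0.6312,0.2348,0.7392)
J_ω[:, 3] = z_3
entry J[4][3] = -0.9330

-0.933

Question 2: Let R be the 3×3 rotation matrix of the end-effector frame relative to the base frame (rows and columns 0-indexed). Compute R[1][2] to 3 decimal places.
-0.933

End-effector z-axis (col 2 of R) = (-0.0670,-0.9330,0.3536)
R[1][2] = -0.9330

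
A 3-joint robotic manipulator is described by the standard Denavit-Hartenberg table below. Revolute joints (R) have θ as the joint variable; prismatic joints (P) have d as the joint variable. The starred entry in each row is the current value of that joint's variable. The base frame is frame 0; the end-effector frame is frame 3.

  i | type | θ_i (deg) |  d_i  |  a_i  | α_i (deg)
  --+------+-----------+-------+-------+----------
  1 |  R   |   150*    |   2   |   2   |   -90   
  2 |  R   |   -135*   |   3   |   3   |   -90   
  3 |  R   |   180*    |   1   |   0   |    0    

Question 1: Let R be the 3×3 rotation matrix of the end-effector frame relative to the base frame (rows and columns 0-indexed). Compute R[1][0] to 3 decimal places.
End-effector x-axis (col 0 of R) = (-0.6124,0.3536,-0.7071)
R[1][0] = 0.3536

0.354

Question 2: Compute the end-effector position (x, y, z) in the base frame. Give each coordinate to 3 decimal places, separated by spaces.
-2.007 -2.305 4.828

after link 1: o_1 = (-1.7321, 1.0000, 2.0000)
after link 2: o_2 = (-1.3949, -2.6587, 4.1213)
after link 3: o_3 = (-2.0073, -2.3052, 4.8284)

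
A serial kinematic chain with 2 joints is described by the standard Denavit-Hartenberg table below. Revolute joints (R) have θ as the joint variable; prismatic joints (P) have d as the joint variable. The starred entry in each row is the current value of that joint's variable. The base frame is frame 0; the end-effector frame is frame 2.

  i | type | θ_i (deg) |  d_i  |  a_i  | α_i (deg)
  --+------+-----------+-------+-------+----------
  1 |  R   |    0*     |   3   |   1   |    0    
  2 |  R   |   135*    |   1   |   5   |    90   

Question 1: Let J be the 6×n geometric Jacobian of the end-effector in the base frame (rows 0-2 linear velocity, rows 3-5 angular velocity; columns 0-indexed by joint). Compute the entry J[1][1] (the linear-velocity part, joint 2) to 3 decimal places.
-3.536

axis z_1 = (0.0000,0.0000,1.0000); lever o_n−o_1 = (-3.5355,3.5355,1.0000)
cross product → J_v[:, 1] = (-3.5355,-3.5355,0.0000)
J_ω[:, 1] = z_1
entry J[1][1] = -3.5355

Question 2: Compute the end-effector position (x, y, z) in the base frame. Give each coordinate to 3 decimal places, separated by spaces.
after link 1: o_1 = (1.0000, 0.0000, 3.0000)
after link 2: o_2 = (-2.5355, 3.5355, 4.0000)

-2.536 3.536 4.000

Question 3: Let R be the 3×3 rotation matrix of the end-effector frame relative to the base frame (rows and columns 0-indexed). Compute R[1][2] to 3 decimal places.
0.707

End-effector z-axis (col 2 of R) = (0.7071,0.7071,0.0000)
R[1][2] = 0.7071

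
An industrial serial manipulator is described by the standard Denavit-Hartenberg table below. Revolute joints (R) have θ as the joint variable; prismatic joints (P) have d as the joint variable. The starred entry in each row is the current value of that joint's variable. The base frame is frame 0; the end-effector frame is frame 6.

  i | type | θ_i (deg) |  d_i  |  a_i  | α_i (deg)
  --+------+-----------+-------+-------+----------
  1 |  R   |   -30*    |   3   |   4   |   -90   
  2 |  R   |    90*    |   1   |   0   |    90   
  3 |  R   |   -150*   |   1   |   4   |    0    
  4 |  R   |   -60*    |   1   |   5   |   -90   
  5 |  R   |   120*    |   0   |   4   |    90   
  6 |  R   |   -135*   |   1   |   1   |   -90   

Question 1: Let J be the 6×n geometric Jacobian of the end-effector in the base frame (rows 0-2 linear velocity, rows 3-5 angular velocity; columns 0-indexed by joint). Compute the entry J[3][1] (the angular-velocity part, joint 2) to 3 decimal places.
axis z_1 = (0.5000,0.8660,0.0000); lever o_n−o_1 = (-0.3096,2.1673,6.7648)
cross product → J_v[:, 1] = (5.8585,-3.3824,1.3517)
J_ω[:, 1] = z_1
entry J[3][1] = 0.5000

0.500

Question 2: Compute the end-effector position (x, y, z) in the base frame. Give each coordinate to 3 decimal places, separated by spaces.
3.155 0.167 9.765

after link 1: o_1 = (3.4641, -2.0000, 3.0000)
after link 2: o_2 = (3.9641, -1.1340, 3.0000)
after link 3: o_3 = (3.8301, -3.3660, 6.4641)
after link 4: o_4 = (5.9462, -1.7010, 10.7942)
after link 5: o_5 = (2.4462, -0.8349, 9.0622)
after link 6: o_6 = (3.1546, 0.1673, 9.7648)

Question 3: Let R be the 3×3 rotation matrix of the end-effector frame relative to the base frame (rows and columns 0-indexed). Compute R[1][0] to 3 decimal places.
End-effector x-axis (col 0 of R) = (0.9249,0.3772,-0.0474)
R[1][0] = 0.3772

0.377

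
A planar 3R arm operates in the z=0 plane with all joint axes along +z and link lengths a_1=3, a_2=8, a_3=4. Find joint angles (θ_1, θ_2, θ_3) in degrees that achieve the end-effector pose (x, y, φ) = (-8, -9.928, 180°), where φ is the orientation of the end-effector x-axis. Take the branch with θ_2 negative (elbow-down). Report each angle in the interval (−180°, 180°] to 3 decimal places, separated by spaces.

-89.993 -30.010 -59.997

wrist centre = target − a_3·(cos φ, sin φ) = (-4.0000, -9.9280)
cos θ_2 = (114.5652−3²−8²)/(2·3·8) = 0.8659; θ_2 = -30.0096° (elbow-down)
β = atan2(-9.9280,-4.0000) = -111.9445°; ψ = atan2(-4.0012,9.9275) = -21.9513°
θ_1 = β − ψ = -89.9933°
θ_3 = φ − θ_1 − θ_2 = -59.9971° (wrapped to (-180°,180°])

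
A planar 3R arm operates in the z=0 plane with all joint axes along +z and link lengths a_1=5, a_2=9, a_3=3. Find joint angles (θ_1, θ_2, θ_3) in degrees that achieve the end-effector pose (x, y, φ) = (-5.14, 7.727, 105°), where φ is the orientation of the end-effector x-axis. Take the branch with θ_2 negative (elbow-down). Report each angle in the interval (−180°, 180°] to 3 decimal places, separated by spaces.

-125.805 -134.999 5.803

wrist centre = target − a_3·(cos φ, sin φ) = (-4.3635, 4.8292)
cos θ_2 = (42.3619−5²−9²)/(2·5·9) = -0.7071; θ_2 = -134.9986° (elbow-down)
β = atan2(4.8292,-4.3635) = 132.1000°; ψ = atan2(-6.3641,-1.3638) = -102.0954°
θ_1 = β − ψ = 234.1954°
θ_3 = φ − θ_1 − θ_2 = 5.8032° (wrapped to (-180°,180°])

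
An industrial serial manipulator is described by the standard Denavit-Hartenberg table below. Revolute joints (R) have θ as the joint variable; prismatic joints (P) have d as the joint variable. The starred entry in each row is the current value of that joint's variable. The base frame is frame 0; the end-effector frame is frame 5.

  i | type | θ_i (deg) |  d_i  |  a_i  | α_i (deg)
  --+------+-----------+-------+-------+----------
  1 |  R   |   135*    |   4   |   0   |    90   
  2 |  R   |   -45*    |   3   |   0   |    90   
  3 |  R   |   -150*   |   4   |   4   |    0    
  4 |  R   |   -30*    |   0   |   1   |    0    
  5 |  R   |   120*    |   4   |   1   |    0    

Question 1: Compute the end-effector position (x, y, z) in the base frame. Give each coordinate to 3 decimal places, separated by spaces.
6.077 -5.887 1.146

after link 1: o_1 = (0.0000, 0.0000, 4.0000)
after link 2: o_2 = (2.1213, 2.1213, 4.0000)
after link 3: o_3 = (4.4392, -3.0249, 3.6211)
after link 4: o_4 = (4.9392, -3.5249, 4.3282)
after link 5: o_5 = (6.0768, -5.8873, 1.1462)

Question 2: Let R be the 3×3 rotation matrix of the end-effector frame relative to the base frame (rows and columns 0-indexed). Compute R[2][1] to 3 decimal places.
End-effector y-axis (col 1 of R) = (-0.0795,0.7866,-0.6124)
R[2][1] = -0.6124

-0.612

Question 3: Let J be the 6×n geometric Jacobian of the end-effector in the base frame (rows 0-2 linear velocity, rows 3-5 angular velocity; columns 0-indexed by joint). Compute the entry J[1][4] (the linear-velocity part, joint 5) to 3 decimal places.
0.787

axis z_4 = (0.5000,-0.5000,-0.7071); lever o_n−o_4 = (1.1376,-2.3624,-3.1820)
cross product → J_v[:, 4] = (-0.0795,0.7866,-0.6124)
J_ω[:, 4] = z_4
entry J[1][4] = 0.7866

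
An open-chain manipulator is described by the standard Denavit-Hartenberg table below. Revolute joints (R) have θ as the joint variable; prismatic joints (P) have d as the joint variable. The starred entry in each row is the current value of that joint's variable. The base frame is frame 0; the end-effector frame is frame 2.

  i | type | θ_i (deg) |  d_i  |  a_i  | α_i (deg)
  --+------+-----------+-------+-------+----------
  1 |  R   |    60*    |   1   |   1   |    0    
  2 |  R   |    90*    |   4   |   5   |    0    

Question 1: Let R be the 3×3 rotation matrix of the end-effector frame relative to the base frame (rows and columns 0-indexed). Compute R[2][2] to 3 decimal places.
End-effector z-axis (col 2 of R) = (0.0000,0.0000,1.0000)
R[2][2] = 1.0000

1.000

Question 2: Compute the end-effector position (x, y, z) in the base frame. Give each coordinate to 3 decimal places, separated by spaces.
-3.830 3.366 5.000

after link 1: o_1 = (0.5000, 0.8660, 1.0000)
after link 2: o_2 = (-3.8301, 3.3660, 5.0000)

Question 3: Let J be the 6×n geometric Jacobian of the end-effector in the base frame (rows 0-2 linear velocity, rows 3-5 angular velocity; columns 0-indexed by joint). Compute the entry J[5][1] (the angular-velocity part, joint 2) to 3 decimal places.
axis z_1 = (0.0000,0.0000,1.0000); lever o_n−o_1 = (-4.3301,2.5000,4.0000)
cross product → J_v[:, 1] = (-2.5000,-4.3301,0.0000)
J_ω[:, 1] = z_1
entry J[5][1] = 1.0000

1.000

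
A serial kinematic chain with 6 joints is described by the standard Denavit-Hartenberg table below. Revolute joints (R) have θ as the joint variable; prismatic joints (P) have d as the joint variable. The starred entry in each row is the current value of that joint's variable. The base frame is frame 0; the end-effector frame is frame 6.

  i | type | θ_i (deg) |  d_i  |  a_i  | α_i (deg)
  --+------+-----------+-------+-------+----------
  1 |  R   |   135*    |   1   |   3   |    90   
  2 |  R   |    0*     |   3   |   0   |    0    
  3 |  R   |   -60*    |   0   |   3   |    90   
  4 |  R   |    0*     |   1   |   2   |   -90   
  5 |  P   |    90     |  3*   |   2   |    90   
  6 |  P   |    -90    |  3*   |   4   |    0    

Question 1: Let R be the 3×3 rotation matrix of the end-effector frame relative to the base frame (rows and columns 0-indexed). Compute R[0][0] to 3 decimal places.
-0.707

End-effector x-axis (col 0 of R) = (-0.7071,-0.7071,-0.0000)
R[0][0] = -0.7071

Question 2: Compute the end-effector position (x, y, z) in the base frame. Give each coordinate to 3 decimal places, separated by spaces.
-4.148 6.976 -5.428

after link 1: o_1 = (-2.1213, 2.1213, 1.0000)
after link 2: o_2 = (0.0000, 4.2426, 1.0000)
after link 3: o_3 = (-1.0607, 5.3033, -1.5981)
after link 4: o_4 = (-1.1554, 5.3980, -3.8301)
after link 5: o_5 = (-0.2588, 8.7441, -2.8301)
after link 6: o_6 = (-4.1479, 6.9763, -5.4282)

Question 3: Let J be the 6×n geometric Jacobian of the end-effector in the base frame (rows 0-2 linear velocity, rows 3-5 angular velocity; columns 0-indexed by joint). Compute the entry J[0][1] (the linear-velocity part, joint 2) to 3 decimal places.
axis z_1 = (0.7071,0.7071,0.0000); lever o_n−o_1 = (-2.0266,4.8550,-6.4282)
cross product → J_v[:, 1] = (-4.5454,4.5454,4.8660)
J_ω[:, 1] = z_1
entry J[0][1] = -4.5454

-4.545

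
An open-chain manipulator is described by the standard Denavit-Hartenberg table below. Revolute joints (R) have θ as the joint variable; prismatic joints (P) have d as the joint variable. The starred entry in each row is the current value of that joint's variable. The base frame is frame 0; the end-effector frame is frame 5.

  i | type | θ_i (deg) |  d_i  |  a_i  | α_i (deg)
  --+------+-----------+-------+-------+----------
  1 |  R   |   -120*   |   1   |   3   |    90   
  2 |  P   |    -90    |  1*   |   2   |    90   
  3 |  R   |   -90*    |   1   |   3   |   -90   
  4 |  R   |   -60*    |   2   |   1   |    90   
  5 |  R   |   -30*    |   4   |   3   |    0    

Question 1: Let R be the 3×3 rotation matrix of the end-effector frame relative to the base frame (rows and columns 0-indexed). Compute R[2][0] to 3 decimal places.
End-effector x-axis (col 0 of R) = (0.7500,0.4330,0.5000)
R[2][0] = 0.5000

0.500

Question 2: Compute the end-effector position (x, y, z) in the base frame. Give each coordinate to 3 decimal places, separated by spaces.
1.848 2.531 -1.500

after link 1: o_1 = (-1.5000, -2.5981, 1.0000)
after link 2: o_2 = (-2.3660, -2.0981, -1.0000)
after link 3: o_3 = (0.7321, -2.7321, -1.0000)
after link 4: o_4 = (1.5981, -2.2321, -3.0000)
after link 5: o_5 = (1.8481, 2.5311, -1.5000)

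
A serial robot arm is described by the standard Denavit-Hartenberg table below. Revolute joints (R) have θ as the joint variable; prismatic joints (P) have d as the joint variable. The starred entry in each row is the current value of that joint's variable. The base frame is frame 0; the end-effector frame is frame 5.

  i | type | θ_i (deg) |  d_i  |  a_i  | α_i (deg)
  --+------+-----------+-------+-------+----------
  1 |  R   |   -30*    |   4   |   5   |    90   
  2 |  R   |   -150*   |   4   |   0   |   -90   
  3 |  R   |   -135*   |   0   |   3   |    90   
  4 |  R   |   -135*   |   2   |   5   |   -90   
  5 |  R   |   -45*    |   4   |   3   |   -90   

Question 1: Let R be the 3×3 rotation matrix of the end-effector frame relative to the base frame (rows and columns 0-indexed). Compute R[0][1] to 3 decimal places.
End-effector y-axis (col 1 of R) = (0.1812,0.4727,-0.8624)
R[0][1] = 0.1812

0.181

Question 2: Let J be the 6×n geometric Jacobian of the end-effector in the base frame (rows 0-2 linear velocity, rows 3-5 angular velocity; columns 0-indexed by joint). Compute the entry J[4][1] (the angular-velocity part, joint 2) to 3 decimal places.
axis z_1 = (-0.5000,-0.8660,0.0000); lever o_n−o_1 = (-1.6223,-0.9645,8.5478)
cross product → J_v[:, 1] = (-7.4026,4.2739,-0.9227)
J_ω[:, 1] = z_1
entry J[4][1] = -0.8660

-0.866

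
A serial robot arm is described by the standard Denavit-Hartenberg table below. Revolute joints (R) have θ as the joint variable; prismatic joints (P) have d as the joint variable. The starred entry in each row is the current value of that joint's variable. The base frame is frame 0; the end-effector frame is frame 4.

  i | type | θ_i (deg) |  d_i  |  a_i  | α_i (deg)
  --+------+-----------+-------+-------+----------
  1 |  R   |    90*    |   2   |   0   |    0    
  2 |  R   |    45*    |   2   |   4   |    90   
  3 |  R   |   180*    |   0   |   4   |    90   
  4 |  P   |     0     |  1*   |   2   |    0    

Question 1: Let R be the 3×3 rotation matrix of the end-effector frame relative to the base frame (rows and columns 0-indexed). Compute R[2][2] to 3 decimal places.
End-effector z-axis (col 2 of R) = (-0.0000,0.0000,1.0000)
R[2][2] = 1.0000

1.000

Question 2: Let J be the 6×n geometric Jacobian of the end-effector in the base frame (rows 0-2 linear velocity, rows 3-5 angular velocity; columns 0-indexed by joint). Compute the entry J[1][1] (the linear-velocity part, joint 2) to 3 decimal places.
axis z_1 = (0.0000,0.0000,1.0000); lever o_n−o_1 = (1.4142,-1.4142,3.0000)
cross product → J_v[:, 1] = (1.4142,1.4142,-0.0000)
J_ω[:, 1] = z_1
entry J[1][1] = 1.4142

1.414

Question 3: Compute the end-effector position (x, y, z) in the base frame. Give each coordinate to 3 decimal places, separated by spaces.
after link 1: o_1 = (0.0000, 0.0000, 2.0000)
after link 2: o_2 = (-2.8284, 2.8284, 4.0000)
after link 3: o_3 = (-0.0000, -0.0000, 4.0000)
after link 4: o_4 = (1.4142, -1.4142, 5.0000)

1.414 -1.414 5.000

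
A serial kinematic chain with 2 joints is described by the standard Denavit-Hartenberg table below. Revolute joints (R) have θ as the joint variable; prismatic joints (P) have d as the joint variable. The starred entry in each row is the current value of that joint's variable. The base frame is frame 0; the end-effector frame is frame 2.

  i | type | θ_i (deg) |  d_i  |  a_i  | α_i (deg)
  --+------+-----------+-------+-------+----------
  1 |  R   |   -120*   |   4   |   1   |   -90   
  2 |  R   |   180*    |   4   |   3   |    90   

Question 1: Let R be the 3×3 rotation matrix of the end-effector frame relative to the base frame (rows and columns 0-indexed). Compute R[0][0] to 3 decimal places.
0.500

End-effector x-axis (col 0 of R) = (0.5000,0.8660,-0.0000)
R[0][0] = 0.5000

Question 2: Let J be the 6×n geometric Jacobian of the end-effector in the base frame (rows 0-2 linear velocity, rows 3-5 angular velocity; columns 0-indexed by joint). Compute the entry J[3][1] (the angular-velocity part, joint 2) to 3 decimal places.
axis z_1 = (0.8660,-0.5000,0.0000); lever o_n−o_1 = (4.9641,0.5981,0.0000)
cross product → J_v[:, 1] = (-0.0000,0.0000,3.0000)
J_ω[:, 1] = z_1
entry J[3][1] = 0.8660

0.866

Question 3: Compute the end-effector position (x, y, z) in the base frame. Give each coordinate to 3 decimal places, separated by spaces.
4.464 -0.268 4.000

after link 1: o_1 = (-0.5000, -0.8660, 4.0000)
after link 2: o_2 = (4.4641, -0.2679, 4.0000)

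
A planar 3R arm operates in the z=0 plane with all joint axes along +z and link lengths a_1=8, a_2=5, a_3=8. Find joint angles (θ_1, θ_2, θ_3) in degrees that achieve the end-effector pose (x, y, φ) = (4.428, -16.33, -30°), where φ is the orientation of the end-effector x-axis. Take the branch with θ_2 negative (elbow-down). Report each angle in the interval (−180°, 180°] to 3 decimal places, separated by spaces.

-90.000 -30.003 90.003

wrist centre = target − a_3·(cos φ, sin φ) = (-2.5002, -12.3300)
cos θ_2 = (158.2799−8²−5²)/(2·8·5) = 0.8660; θ_2 = -30.0030° (elbow-down)
β = atan2(-12.3300,-2.5002) = -101.4627°; ψ = atan2(-2.5002,12.3300) = -11.4628°
θ_1 = β − ψ = -89.9999°
θ_3 = φ − θ_1 − θ_2 = 90.0029° (wrapped to (-180°,180°])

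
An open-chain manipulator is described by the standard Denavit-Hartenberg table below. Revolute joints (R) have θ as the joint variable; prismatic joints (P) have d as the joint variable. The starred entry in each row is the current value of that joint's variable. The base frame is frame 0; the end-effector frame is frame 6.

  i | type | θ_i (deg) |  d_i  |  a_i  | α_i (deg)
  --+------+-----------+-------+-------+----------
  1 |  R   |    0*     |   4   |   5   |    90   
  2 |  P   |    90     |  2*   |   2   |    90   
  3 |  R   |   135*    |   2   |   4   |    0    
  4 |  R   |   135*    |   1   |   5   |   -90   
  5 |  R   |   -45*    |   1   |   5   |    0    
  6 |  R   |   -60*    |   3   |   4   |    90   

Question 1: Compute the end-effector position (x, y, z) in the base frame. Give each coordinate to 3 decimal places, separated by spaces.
after link 1: o_1 = (5.0000, 0.0000, 4.0000)
after link 2: o_2 = (5.0000, -2.0000, 6.0000)
after link 3: o_3 = (7.0000, -4.8284, 3.1716)
after link 4: o_4 = (8.0000, 0.1716, 3.1716)
after link 5: o_5 = (11.5355, 3.7071, 4.1716)
after link 6: o_6 = (15.3992, 2.6718, 7.1716)

15.399 2.672 7.172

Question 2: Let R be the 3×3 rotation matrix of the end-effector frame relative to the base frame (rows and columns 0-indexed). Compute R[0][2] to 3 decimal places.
End-effector z-axis (col 2 of R) = (-0.2588,-0.9659,0.0000)
R[0][2] = -0.2588

-0.259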